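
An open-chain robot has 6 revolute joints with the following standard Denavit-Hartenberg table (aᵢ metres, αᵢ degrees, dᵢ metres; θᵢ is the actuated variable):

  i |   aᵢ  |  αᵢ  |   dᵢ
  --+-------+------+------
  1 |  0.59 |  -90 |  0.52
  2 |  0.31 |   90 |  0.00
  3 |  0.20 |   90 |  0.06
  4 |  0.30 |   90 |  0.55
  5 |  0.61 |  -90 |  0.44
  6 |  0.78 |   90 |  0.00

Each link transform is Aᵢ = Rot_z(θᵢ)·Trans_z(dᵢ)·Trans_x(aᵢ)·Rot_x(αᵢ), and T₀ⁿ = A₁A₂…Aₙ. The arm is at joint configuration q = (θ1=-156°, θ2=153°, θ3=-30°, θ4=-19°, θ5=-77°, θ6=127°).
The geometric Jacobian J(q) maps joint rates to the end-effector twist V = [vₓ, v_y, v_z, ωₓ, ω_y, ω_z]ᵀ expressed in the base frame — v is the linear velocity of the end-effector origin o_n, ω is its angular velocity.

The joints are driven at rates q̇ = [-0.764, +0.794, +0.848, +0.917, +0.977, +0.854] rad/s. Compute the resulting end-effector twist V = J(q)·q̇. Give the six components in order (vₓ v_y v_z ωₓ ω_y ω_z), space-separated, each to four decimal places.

0.7493 0.5824 0.3624 -0.1403 0.3764 -0.3876

o_n = [-0.3646, 0.5429, 0.1363]
J₁: ẑ×o_n = [-0.5429, -0.3646, 0.0000], ω = ẑ
J2: z=[0.4067, -0.9135, 0.0000] o=[-0.5390, -0.2400, 0.5200] → [0.3505, 0.1561, 0.4777, 0.4067, -0.9135, 0.0000]
J3: z=[-0.4147, -0.1847, -0.8910] o=[-0.2867, -0.1276, 0.3793] → [0.6423, -0.0313, -0.2925, -0.4147, -0.1847, -0.8910]
J4: z=[-0.7592, 0.6100, 0.2270] o=[-0.2112, 0.0154, 0.2472] → [-0.1873, -0.1190, -0.3069, -0.7592, 0.6100, 0.2270]
J5: z=[0.2289, -0.0763, 0.9705] o=[-0.4460, 0.5875, 0.3475] → [0.0594, 0.1273, -0.0040, 0.2289, -0.0763, 0.9705]
J6: z=[0.4229, 0.9058, -0.0285] o=[0.1895, 0.2996, 0.6284] → [-0.4388, 0.2239, 0.6048, 0.4229, 0.9058, -0.0285]
V = J·q̇ = [0.7493, 0.5824, 0.3624, -0.1403, 0.3764, -0.3876]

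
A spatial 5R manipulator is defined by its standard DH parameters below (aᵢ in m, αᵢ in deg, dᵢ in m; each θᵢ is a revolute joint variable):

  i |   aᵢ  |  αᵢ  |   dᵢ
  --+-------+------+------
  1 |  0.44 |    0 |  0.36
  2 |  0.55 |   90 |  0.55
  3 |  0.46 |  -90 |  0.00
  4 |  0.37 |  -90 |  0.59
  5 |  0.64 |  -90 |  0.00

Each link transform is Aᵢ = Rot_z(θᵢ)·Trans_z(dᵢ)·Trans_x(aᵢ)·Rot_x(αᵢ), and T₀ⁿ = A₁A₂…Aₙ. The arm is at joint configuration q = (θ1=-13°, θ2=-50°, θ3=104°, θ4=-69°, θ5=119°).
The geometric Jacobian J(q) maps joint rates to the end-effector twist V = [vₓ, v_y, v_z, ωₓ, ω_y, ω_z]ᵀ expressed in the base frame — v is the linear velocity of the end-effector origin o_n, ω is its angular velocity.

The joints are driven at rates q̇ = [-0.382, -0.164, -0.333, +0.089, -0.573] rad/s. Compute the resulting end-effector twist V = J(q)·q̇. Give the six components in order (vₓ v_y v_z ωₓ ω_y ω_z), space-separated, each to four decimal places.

o_n = [0.5625, -0.4844, 1.3698]
J₁: ẑ×o_n = [0.4844, 0.5625, -0.0000], ω = ẑ
J2: z=[0.0000, 0.0000, 1.0000] o=[0.4287, -0.0990, 0.3600] → [0.3855, 0.1338, -0.0000, 0.0000, 0.0000, 1.0000]
J3: z=[-0.8910, -0.4540, 0.0000] o=[0.6784, -0.5890, 0.9100] → [-0.2087, 0.4097, -0.1458, -0.8910, -0.4540, 0.0000]
J4: z=[-0.4405, 0.8645, -0.2419] o=[0.6279, -0.4899, 1.3563] → [0.0129, 0.0217, 0.0541, -0.4405, 0.8645, -0.2419]
J5: z=[0.2168, 0.3639, 0.9058] o=[0.0457, -0.1080, 1.3423] → [0.3510, 0.4623, -0.2697, 0.2168, 0.3639, 0.9058]
V = J·q̇ = [-0.3787, -0.6362, 0.2079, 0.1333, 0.0196, -1.0866]

-0.3787 -0.6362 0.2079 0.1333 0.0196 -1.0866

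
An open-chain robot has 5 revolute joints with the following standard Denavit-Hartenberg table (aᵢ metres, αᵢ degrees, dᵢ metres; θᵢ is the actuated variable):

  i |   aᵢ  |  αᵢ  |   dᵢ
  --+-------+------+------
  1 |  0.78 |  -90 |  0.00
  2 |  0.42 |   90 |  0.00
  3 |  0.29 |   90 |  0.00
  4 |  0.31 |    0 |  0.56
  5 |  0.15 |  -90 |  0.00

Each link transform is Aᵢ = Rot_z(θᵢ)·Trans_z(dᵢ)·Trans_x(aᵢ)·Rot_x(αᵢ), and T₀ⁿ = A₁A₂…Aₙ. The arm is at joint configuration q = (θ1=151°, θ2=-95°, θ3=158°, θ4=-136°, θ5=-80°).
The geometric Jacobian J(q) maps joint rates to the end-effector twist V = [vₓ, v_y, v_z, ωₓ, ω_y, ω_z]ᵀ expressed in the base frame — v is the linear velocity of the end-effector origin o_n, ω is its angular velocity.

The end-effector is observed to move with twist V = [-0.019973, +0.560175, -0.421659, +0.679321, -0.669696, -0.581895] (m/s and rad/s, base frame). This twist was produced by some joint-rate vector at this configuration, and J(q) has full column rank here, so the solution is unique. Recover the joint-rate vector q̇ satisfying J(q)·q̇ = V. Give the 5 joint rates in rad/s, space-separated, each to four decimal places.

-0.8610 -0.6300 0.8910 0.6090 0.3470

o_n = [-0.9830, -0.0255, 0.6887]
J₁: ẑ×o_n = [0.0255, -0.9830, 0.0000], ω = ẑ
J2: z=[-0.4848, -0.8746, 0.0000] o=[-0.6822, 0.3782, 0.0000] → [-0.6023, 0.3339, -0.0674, -0.4848, -0.8746, 0.0000]
J3: z=[0.8713, -0.4830, -0.0872] o=[-0.6502, 0.3604, 0.4184] → [-0.1642, -0.2065, -0.4970, 0.8713, -0.4830, -0.0872]
J4: z=[-0.4210, -0.8268, 0.3732] o=[-0.7234, 0.2768, 0.1505] → [-0.3321, 0.1296, -0.0875, -0.4210, -0.8268, 0.3732]
J5: z=[-0.4210, -0.8268, 0.3732] o=[-1.0905, -0.0179, 0.5843] → [-0.0835, 0.0840, 0.0920, -0.4210, -0.8268, 0.3732]
q̇ = J⁺·V = [-0.8610, -0.6300, 0.8910, 0.6090, 0.3470]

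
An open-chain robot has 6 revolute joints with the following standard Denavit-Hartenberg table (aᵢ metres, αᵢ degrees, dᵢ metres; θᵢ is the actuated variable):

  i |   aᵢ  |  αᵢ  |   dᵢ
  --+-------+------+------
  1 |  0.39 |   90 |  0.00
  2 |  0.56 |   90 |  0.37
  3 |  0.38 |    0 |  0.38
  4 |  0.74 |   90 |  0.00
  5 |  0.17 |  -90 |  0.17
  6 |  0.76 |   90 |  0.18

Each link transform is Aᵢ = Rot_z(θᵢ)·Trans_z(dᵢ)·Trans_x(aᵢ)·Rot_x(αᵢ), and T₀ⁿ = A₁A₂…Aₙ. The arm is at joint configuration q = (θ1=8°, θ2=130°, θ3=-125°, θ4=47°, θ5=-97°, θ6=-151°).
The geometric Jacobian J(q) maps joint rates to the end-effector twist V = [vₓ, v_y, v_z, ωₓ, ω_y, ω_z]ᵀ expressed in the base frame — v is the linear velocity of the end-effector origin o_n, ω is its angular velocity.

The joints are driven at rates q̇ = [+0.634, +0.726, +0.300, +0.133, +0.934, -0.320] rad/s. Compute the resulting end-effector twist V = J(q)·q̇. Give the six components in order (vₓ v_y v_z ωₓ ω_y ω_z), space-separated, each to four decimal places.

o_n = [0.8776, 1.1441, 0.5603]
J₁: ẑ×o_n = [-1.1441, 0.8776, 0.0000], ω = ẑ
J2: z=[0.1392, -0.9903, 0.0000] o=[0.3862, 0.0543, 0.0000] → [-0.5548, -0.0780, 0.6383, 0.1392, -0.9903, 0.0000]
J3: z=[0.7586, 0.1066, 0.6428] o=[0.0812, -0.3622, 0.4290] → [-0.9542, 0.4123, 1.0577, 0.7586, 0.1066, 0.6428]
J4: z=[0.7586, 0.1066, 0.6428] o=[0.4649, 0.0060, 0.5063] → [-0.7257, 0.2243, 0.8193, 0.7586, 0.1066, 0.6428]
J5: z=[0.5937, 0.2934, -0.7493] o=[0.2663, 0.7091, 0.6241] → [0.3072, -0.4202, 0.0789, 0.5937, 0.2934, -0.7493]
J6: z=[-0.3589, 0.9300, 0.0797] o=[0.2447, 0.7213, 0.3850] → [0.1293, 0.1134, -0.7403, -0.3589, 0.9300, 0.0797]
V = J·q̇ = [-1.2653, 0.2246, 1.2003, 1.0989, -0.6963, 0.1870]

-1.2653 0.2246 1.2003 1.0989 -0.6963 0.1870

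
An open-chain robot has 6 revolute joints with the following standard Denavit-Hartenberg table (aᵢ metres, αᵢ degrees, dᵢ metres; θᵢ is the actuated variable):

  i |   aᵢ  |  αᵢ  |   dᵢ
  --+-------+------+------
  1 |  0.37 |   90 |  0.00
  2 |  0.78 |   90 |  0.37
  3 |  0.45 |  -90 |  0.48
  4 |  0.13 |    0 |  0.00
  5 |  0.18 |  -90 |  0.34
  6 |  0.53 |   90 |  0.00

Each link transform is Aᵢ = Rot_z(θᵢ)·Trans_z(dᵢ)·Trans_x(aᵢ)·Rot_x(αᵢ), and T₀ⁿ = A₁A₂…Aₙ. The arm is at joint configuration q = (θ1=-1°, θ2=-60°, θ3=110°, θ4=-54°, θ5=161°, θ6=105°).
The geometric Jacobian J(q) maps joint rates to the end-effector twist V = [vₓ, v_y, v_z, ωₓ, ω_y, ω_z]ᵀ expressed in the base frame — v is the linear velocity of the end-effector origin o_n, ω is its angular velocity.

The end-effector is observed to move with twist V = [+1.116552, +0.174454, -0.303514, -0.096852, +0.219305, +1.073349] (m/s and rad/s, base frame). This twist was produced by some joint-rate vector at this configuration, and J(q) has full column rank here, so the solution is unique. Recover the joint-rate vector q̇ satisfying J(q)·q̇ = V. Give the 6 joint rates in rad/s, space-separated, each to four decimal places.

o_n = [0.2656, -0.9165, -0.9353]
J₁: ẑ×o_n = [0.9165, 0.2656, -0.0000], ω = ẑ
J2: z=[-0.0175, -0.9998, 0.0000] o=[0.3699, -0.0065, 0.0000] → [0.9352, -0.0163, -0.0884, -0.0175, -0.9998, 0.0000]
J3: z=[-0.8659, 0.0151, -0.5000] o=[0.7534, -0.3832, -0.6755] → [-0.2706, 0.0189, 0.4691, -0.8659, 0.0151, -0.5000]
J4: z=[-0.4638, 0.3502, 0.8138] o=[0.2535, -0.7974, -0.7822] → [0.0433, -0.0611, 0.0510, -0.4638, 0.3502, 0.8138]
J5: z=[-0.4638, 0.3502, 0.8138] o=[0.1481, -0.8674, -0.8122] → [-0.0032, 0.0385, -0.0184, -0.4638, 0.3502, 0.8138]
J6: z=[-0.0740, 0.9001, -0.4294] o=[0.1493, -0.7016, -0.4650] → [-0.5156, -0.0847, -0.0888, -0.0740, 0.9001, -0.4294]
q̇ = J⁺·V = [0.8560, 0.7760, -0.2820, -0.1890, 0.7530, 0.8910]

0.8560 0.7760 -0.2820 -0.1890 0.7530 0.8910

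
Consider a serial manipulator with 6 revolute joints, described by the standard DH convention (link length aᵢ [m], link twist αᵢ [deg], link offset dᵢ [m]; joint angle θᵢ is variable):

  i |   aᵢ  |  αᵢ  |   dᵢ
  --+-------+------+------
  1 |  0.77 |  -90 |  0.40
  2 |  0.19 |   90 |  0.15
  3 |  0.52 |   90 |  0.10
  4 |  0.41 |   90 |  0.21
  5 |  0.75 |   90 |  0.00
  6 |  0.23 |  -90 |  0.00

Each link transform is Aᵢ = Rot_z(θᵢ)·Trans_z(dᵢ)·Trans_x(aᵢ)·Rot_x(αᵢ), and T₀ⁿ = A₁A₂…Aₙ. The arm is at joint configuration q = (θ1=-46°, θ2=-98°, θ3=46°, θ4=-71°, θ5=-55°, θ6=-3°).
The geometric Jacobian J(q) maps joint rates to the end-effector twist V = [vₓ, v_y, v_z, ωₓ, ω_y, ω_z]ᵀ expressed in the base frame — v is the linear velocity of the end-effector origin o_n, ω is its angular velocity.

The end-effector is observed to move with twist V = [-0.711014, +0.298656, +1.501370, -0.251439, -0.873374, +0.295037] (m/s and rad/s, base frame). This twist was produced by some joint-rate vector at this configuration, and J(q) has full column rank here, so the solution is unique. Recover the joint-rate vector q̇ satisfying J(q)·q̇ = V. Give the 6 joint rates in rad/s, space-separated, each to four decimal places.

o_n = [1.9041, -0.2854, 0.8627]
J₁: ẑ×o_n = [0.2854, 1.9041, -0.0000], ω = ẑ
J2: z=[0.7193, 0.6947, 0.0000] o=[0.5349, -0.5539, 0.4000] → [0.3214, -0.3329, -0.7580, 0.7193, 0.6947, 0.0000]
J3: z=[-0.6879, 0.7123, -0.1392] o=[0.6244, -0.4307, 0.5882] → [0.2158, 0.0108, -1.0115, -0.6879, 0.7123, -0.1392]
J4: z=[-0.5692, -0.4105, 0.7123] o=[0.7898, -0.0634, 0.9319] → [0.1865, 0.7544, 0.5838, -0.5692, -0.4105, 0.7123]
J5: z=[-0.2018, -0.7701, -0.6051] o=[0.9970, -0.3498, 1.2273] → [0.3197, -0.6225, 0.6856, -0.2018, -0.7701, -0.6051]
J6: z=[-0.3264, 0.6354, -0.6998] o=[1.6896, -0.3076, 0.9426] → [-0.0352, -0.1762, -0.1436, -0.3264, 0.6354, -0.6998]
q̇ = J⁺·V = [-0.3710, -0.9010, -0.9630, 0.5160, -0.6060, 0.2890]

-0.3710 -0.9010 -0.9630 0.5160 -0.6060 0.2890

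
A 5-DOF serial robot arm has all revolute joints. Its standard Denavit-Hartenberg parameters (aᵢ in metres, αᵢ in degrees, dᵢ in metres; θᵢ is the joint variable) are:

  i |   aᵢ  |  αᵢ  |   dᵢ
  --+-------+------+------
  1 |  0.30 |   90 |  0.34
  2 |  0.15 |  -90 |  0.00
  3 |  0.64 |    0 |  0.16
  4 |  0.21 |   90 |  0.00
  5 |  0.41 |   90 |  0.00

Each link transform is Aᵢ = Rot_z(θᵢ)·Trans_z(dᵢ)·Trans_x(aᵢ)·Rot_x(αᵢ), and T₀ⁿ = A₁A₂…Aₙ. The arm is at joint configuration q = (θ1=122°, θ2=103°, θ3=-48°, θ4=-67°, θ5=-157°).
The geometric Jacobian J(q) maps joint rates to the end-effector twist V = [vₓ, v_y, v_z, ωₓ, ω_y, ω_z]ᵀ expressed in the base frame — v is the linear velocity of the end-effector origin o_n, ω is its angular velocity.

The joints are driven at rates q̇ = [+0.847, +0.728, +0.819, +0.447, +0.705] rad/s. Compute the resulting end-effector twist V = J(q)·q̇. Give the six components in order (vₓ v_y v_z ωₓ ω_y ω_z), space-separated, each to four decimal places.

-0.4183 -0.2148 0.0996 0.9422 -0.6963 -0.0604

o_n = [0.1930, 0.3024, 0.9724]
J₁: ẑ×o_n = [-0.3024, 0.1930, 0.0000], ω = ẑ
J2: z=[0.8480, 0.5299, 0.0000] o=[-0.1590, 0.2544, 0.3400] → [0.3351, -0.5363, -0.1458, 0.8480, 0.5299, 0.0000]
J3: z=[0.5163, -0.8263, -0.2250] o=[-0.1411, 0.2258, 0.4862] → [-0.3846, -0.3262, 0.3156, 0.5163, -0.8263, -0.2250]
J4: z=[0.5163, -0.8263, -0.2250] o=[0.3959, 0.2639, 0.8674] → [-0.0781, -0.0085, -0.1478, 0.5163, -0.8263, -0.2250]
J5: z=[-0.4664, -0.0511, -0.8831] o=[0.5467, 0.3817, 0.7810] → [-0.0798, 0.4017, 0.0189, -0.4664, -0.0511, -0.8831]
V = J·q̇ = [-0.4183, -0.2148, 0.0996, 0.9422, -0.6963, -0.0604]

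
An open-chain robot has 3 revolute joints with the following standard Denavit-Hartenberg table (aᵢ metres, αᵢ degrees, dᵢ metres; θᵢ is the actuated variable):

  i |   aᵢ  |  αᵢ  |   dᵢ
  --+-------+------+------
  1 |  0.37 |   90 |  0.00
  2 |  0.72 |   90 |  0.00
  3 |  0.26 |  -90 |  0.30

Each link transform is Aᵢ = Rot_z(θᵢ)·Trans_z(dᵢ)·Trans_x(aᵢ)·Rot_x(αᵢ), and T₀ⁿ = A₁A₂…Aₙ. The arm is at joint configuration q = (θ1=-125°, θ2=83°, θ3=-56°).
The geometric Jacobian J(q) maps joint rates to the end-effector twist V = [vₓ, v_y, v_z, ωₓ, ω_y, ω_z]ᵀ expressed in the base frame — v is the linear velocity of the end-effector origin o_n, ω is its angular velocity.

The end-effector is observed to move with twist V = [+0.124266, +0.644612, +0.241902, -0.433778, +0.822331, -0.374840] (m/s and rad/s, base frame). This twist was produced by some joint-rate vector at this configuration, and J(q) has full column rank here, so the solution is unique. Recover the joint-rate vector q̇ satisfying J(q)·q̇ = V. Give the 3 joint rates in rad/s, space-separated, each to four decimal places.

o_n = [-0.2669, -0.7570, 0.8224]
J₁: ẑ×o_n = [0.7570, -0.2669, 0.0000], ω = ẑ
J2: z=[-0.8192, 0.5736, 0.0000] o=[-0.2122, -0.3031, 0.0000] → [0.4717, 0.6737, 0.4032, -0.8192, 0.5736, 0.0000]
J3: z=[-0.5693, -0.8130, -0.1219] o=[-0.2626, -0.3750, 0.7146] → [-0.1342, 0.0619, 0.2139, -0.5693, -0.8130, -0.1219]
q̇ = J⁺·V = [-0.4270, 0.8270, -0.4280]

-0.4270 0.8270 -0.4280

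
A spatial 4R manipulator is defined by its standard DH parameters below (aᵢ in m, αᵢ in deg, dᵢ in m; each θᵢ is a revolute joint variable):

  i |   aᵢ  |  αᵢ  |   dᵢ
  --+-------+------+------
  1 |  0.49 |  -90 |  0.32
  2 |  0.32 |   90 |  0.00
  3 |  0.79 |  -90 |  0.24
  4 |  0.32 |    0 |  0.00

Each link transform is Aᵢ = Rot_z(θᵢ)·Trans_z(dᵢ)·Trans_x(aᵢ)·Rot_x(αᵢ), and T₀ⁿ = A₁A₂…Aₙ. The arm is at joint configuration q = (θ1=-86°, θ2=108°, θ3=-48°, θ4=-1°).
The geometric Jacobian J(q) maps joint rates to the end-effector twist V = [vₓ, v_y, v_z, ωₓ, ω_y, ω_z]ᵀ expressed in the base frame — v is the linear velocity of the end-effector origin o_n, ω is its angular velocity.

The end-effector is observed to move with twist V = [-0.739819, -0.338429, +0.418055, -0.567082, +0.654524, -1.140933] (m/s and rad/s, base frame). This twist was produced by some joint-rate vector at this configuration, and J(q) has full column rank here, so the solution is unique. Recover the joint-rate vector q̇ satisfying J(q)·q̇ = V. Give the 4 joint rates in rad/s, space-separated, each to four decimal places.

-0.8510 -0.9610 -0.5690 0.6590

o_n = [-0.7953, -0.4517, -0.7666]
J₁: ẑ×o_n = [0.4517, -0.7953, 0.0000], ω = ẑ
J2: z=[0.9976, 0.0698, 0.0000] o=[0.0342, -0.4888, 0.3200] → [-0.0758, 1.0839, 0.0948, 0.9976, 0.0698, 0.0000]
J3: z=[0.0663, -0.9487, -0.3090] o=[0.0273, -0.3902, 0.0157] → [0.7231, 0.3061, -0.7845, 0.0663, -0.9487, -0.3090]
J4: z=[0.6515, 0.2758, -0.7068] o=[-0.5538, -0.4959, -0.5612] → [-0.0254, 0.3044, 0.0953, 0.6515, 0.2758, -0.7068]
q̇ = J⁺·V = [-0.8510, -0.9610, -0.5690, 0.6590]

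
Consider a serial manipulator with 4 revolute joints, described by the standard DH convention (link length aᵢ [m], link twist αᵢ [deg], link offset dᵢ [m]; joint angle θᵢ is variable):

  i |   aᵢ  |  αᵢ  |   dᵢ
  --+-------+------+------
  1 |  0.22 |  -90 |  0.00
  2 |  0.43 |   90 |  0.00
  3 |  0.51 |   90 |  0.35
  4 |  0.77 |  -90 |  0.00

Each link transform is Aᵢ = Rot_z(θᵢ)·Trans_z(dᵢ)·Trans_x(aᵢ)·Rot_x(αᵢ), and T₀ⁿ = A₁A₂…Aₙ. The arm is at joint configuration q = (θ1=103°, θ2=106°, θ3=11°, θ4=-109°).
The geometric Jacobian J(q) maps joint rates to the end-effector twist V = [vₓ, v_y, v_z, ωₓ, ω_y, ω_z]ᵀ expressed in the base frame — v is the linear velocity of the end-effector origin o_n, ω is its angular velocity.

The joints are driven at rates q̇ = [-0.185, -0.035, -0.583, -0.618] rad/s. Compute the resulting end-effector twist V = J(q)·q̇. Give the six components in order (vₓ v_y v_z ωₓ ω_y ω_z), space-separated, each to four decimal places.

o_n = [0.0265, -0.3347, -0.5538]
J₁: ẑ×o_n = [0.3347, 0.0265, -0.0000], ω = ẑ
J2: z=[-0.9744, -0.2250, 0.0000] o=[-0.0495, 0.2144, 0.0000] → [0.1246, -0.5396, 0.5521, -0.9744, -0.2250, 0.0000]
J3: z=[-0.2162, 0.9366, -0.2756] o=[-0.0228, 0.0989, -0.4133] → [-0.2511, -0.0440, 0.0476, -0.2162, 0.9366, -0.2756]
J4: z=[0.9683, 0.1696, -0.1834] o=[-0.1623, 0.2703, -0.9911] → [-0.0368, -0.4580, -0.6179, 0.9683, 0.1696, -0.1834]
V = J·q̇ = [0.1029, 0.3227, 0.3348, -0.4382, -0.6430, 0.0890]

0.1029 0.3227 0.3348 -0.4382 -0.6430 0.0890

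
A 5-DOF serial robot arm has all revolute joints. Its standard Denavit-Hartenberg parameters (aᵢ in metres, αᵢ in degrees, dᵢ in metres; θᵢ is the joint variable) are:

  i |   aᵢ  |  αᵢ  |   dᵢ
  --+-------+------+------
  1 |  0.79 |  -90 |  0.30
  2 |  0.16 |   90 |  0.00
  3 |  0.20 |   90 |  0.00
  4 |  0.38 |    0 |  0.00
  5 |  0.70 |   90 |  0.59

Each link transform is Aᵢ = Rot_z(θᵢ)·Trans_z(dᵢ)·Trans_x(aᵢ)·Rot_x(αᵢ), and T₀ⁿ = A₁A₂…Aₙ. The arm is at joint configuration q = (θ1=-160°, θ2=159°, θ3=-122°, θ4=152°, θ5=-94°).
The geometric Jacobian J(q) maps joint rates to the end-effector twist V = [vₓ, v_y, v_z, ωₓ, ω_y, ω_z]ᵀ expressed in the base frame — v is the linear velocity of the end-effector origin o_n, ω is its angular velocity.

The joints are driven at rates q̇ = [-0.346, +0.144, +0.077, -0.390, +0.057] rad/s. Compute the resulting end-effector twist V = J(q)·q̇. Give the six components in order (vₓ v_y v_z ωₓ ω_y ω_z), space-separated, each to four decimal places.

-0.3677 0.7112 -0.0553 0.2107 0.1112 -0.5191

o_n = [-1.3717, -0.6195, -0.2541]
J₁: ẑ×o_n = [0.6195, -1.3717, 0.0000], ω = ẑ
J2: z=[0.3420, -0.9397, 0.0000] o=[-0.7424, -0.2702, 0.3000] → [0.5207, 0.1895, -0.7109, 0.3420, -0.9397, 0.0000]
J3: z=[-0.3368, -0.1226, -0.9336] o=[-0.6020, -0.2191, 0.2427] → [-0.3129, 0.5513, 0.0405, -0.3368, -0.1226, -0.9336]
J4: z=[-0.5627, -0.7687, 0.3039] o=[-0.7530, -0.0936, 0.2806] → [0.5709, -0.4889, -0.1797, -0.5627, -0.7687, 0.3039]
J5: z=[-0.5627, -0.7687, 0.3039] o=[-0.5598, -0.3260, 0.0504] → [0.3232, -0.4181, -0.4590, -0.5627, -0.7687, 0.3039]
V = J·q̇ = [-0.3677, 0.7112, -0.0553, 0.2107, 0.1112, -0.5191]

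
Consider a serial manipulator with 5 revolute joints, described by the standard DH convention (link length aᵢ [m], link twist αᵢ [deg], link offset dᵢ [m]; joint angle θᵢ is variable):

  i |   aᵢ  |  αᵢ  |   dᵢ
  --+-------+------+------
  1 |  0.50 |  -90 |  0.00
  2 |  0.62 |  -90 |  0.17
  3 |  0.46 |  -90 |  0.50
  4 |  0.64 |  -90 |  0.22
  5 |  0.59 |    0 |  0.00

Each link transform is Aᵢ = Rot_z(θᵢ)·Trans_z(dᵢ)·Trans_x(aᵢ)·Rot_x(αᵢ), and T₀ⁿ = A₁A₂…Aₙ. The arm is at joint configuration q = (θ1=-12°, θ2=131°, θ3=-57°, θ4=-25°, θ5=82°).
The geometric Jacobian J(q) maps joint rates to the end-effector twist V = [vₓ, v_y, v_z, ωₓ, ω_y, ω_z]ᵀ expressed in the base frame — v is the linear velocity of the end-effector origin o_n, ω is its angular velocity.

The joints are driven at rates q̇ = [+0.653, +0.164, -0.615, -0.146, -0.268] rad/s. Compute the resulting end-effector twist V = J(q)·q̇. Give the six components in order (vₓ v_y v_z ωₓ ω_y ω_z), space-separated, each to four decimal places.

o_n = [-0.4257, 1.4227, -0.1672]
J₁: ẑ×o_n = [-1.4227, -0.4257, 0.0000], ω = ẑ
J2: z=[0.2079, 0.9781, 0.0000] o=[0.4891, -0.1040, 0.0000] → [-0.1636, 0.0348, 1.2122, 0.2079, 0.9781, 0.0000]
J3: z=[-0.7382, 0.1569, 0.6561] o=[0.1266, 0.1469, -0.4679] → [-0.7898, -0.1403, -0.8551, -0.7382, 0.1569, 0.6561]
J4: z=[-0.6514, -0.4183, -0.6330] o=[-0.3231, 0.6369, -0.3290] → [0.4297, 0.1703, -0.5548, -0.6514, -0.4183, -0.6330]
J5: z=[0.5950, 0.2359, -0.7683] o=[-0.7677, 1.1062, -0.5292] → [0.3285, -0.4781, 0.1076, 0.5950, 0.2359, -0.7683]
V = J·q̇ = [-0.6209, -0.0827, 0.7769, 0.4237, 0.0618, 0.5478]

-0.6209 -0.0827 0.7769 0.4237 0.0618 0.5478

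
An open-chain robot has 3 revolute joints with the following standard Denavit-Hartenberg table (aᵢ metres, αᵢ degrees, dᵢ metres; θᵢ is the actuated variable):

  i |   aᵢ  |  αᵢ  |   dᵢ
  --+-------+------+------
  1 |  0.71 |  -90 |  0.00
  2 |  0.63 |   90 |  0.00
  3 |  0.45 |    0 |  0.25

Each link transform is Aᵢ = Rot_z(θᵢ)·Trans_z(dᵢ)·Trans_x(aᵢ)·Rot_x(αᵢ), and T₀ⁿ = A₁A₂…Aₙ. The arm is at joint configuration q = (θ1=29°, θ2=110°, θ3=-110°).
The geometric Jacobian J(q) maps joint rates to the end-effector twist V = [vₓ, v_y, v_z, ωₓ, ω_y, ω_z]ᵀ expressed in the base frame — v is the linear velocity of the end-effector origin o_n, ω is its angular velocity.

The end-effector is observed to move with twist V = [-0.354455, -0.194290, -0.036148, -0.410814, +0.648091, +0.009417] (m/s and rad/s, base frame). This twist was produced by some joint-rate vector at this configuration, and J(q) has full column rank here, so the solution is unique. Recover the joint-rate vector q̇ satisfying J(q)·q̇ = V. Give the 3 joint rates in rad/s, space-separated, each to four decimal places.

-0.0070 0.7660 -0.0480

o_n = [0.8890, 0.0093, -0.5329]
J₁: ẑ×o_n = [-0.0093, 0.8890, 0.0000], ω = ẑ
J2: z=[-0.4848, 0.8746, 0.0000] o=[0.6210, 0.3442, 0.0000] → [-0.4661, -0.2583, -0.0721, -0.4848, 0.8746, 0.0000]
J3: z=[0.8219, 0.4556, -0.3420] o=[0.4325, 0.2398, -0.5920] → [-0.0519, -0.2047, -0.3974, 0.8219, 0.4556, -0.3420]
q̇ = J⁺·V = [-0.0070, 0.7660, -0.0480]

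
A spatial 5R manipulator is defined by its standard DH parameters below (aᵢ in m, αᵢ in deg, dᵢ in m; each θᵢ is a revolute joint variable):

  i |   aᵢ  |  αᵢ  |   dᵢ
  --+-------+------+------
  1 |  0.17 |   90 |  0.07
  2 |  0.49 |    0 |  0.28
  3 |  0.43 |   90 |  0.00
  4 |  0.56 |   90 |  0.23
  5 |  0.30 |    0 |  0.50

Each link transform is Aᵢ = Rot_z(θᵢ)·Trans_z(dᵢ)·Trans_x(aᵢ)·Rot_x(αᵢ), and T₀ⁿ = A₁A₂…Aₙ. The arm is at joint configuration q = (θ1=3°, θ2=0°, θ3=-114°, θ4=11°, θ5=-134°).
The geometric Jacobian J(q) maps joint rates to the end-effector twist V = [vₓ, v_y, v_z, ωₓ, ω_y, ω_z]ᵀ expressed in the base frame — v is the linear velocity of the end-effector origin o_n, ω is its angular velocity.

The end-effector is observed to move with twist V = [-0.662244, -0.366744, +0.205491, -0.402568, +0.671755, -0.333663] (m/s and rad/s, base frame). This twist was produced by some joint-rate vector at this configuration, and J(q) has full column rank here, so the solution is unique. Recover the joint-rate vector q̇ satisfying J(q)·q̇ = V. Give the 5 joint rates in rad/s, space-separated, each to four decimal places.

o_n = [0.2850, 0.1589, -0.7195]
J₁: ẑ×o_n = [-0.1589, 0.2850, 0.0000], ω = ẑ
J2: z=[0.0523, -0.9986, 0.0000] o=[0.1698, 0.0089, 0.0700] → [0.7884, 0.0413, 0.1229, 0.0523, -0.9986, 0.0000]
J3: z=[0.0523, -0.9986, 0.0000] o=[0.6737, -0.2451, 0.0700] → [0.7884, 0.0413, -0.3671, 0.0523, -0.9986, 0.0000]
J4: z=[-0.9123, -0.0478, 0.4067] o=[0.4991, -0.2542, -0.3228] → [-0.1491, -0.4490, -0.3871, -0.9123, -0.0478, 0.4067]
J5: z=[-0.1289, 0.9762, -0.1743] o=[0.0716, -0.3836, -0.7315] → [0.1062, -0.0357, -0.2783, -0.1289, 0.9762, -0.1743]
q̇ = J⁺·V = [-0.5300, 0.0230, -0.8700, 0.4150, -0.1580]

-0.5300 0.0230 -0.8700 0.4150 -0.1580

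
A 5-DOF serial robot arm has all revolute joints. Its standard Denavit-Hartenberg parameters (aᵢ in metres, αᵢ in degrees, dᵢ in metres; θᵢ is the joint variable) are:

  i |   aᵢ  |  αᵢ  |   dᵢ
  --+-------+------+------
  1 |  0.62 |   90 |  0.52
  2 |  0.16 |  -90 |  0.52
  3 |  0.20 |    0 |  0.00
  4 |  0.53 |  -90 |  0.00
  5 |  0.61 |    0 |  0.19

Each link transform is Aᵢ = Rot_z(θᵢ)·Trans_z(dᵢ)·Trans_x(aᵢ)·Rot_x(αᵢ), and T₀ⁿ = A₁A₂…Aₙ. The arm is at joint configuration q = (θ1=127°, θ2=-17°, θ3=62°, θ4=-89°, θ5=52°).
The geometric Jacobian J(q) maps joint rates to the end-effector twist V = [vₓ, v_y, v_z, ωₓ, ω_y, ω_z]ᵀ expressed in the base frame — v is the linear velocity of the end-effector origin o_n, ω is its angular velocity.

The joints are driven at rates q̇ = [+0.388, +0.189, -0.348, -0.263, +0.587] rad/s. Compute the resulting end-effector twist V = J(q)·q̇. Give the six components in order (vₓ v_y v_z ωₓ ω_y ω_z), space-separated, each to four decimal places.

o_n = [-0.4813, 1.6111, -0.2750]
J₁: ẑ×o_n = [-1.6111, -0.4813, 0.0000], ω = ẑ
J2: z=[0.7986, 0.6018, 0.0000] o=[-0.3731, 0.4952, 0.5200] → [-0.4785, 0.6349, 0.9563, 0.7986, 0.6018, 0.0000]
J3: z=[-0.1760, 0.2335, 0.9563] o=[-0.0499, 0.9303, 0.4732] → [-0.8258, -0.5442, -0.0191, -0.1760, 0.2335, 0.9563]
J4: z=[-0.1760, 0.2335, 0.9563] o=[-0.2450, 0.8957, 0.4458] → [-0.8524, -0.3528, -0.0707, -0.1760, 0.2335, 0.9563]
J5: z=[-0.9729, -0.1895, -0.1327] o=[-0.3246, 1.4012, 0.3077] → [0.1383, -0.5461, -0.2339, -0.9729, -0.1895, -0.1327]
V = J·q̇ = [-0.1228, -0.1052, 0.0687, -0.3126, -0.1402, -0.2742]

-0.1228 -0.1052 0.0687 -0.3126 -0.1402 -0.2742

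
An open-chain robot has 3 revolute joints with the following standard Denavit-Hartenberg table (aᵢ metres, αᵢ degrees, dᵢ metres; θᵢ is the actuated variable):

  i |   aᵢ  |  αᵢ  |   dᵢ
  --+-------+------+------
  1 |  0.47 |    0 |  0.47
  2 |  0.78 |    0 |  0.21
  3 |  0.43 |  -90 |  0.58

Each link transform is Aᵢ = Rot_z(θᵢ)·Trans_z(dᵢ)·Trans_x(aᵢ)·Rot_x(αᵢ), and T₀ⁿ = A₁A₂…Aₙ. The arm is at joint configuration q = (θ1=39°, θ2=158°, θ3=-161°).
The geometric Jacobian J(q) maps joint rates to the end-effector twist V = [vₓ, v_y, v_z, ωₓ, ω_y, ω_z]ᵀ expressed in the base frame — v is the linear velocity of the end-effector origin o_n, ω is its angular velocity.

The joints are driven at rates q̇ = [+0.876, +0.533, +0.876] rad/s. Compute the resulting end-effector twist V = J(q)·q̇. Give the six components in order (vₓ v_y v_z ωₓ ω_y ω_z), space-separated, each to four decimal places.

-0.5153 0.0639 0.0000 0.0000 0.0000 2.2850

o_n = [-0.0328, 0.3205, 1.2600]
J₁: ẑ×o_n = [-0.3205, -0.0328, 0.0000], ω = ẑ
J2: z=[0.0000, 0.0000, 1.0000] o=[0.3653, 0.2958, 0.4700] → [-0.0247, -0.3980, 0.0000, 0.0000, 0.0000, 1.0000]
J3: z=[0.0000, 0.0000, 1.0000] o=[-0.3807, 0.0677, 0.6800] → [-0.2527, 0.3479, 0.0000, 0.0000, 0.0000, 1.0000]
V = J·q̇ = [-0.5153, 0.0639, 0.0000, 0.0000, 0.0000, 2.2850]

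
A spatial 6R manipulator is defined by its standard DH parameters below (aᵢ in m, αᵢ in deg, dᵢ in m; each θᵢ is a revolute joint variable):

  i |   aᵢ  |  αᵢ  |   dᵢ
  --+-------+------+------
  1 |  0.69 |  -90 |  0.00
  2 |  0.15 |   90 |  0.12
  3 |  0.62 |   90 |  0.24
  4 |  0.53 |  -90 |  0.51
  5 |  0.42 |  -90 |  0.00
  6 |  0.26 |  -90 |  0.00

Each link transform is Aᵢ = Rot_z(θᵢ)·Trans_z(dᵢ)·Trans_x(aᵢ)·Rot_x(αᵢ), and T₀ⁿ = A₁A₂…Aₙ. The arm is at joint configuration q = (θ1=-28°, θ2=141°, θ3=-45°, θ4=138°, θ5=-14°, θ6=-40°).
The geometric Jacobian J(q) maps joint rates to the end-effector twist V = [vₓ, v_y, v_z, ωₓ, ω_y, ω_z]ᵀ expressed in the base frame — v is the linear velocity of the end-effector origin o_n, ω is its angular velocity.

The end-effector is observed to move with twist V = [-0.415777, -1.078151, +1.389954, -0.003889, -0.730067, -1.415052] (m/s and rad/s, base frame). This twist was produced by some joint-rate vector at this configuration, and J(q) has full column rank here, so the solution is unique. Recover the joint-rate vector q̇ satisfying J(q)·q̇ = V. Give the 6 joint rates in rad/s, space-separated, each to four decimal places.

o_n = [1.4200, -0.8815, -0.3310]
J₁: ẑ×o_n = [0.8815, 1.4200, -0.0000], ω = ẑ
J2: z=[0.4695, 0.8829, 0.0000] o=[0.6092, -0.3239, 0.0000] → [-0.2923, 0.1554, -0.9776, 0.4695, 0.8829, 0.0000]
J3: z=[0.5557, -0.2954, -0.7771] o=[0.5626, -0.1633, -0.0944] → [-0.4883, -0.5348, -0.1458, 0.5557, -0.2954, -0.7771]
J4: z=[0.1532, -0.8823, 0.4450] o=[0.1894, -0.4613, -0.5568] → [-0.0123, 0.5130, 1.0214, 0.1532, -0.8823, 0.4450]
J5: z=[0.1339, 0.4647, 0.8753] o=[0.7864, -0.8718, -0.4302] → [0.0546, 0.5413, -0.2957, 0.1339, 0.4647, 0.8753]
J6: z=[0.0882, 0.8742, -0.4776] o=[1.2010, -0.9310, -0.4621] → [0.1383, -0.1161, -0.1870, 0.0882, 0.8742, -0.4776]
q̇ = J⁺·V = [-0.6430, -0.4640, 0.1440, 0.9160, -0.6890, 0.9730]

-0.6430 -0.4640 0.1440 0.9160 -0.6890 0.9730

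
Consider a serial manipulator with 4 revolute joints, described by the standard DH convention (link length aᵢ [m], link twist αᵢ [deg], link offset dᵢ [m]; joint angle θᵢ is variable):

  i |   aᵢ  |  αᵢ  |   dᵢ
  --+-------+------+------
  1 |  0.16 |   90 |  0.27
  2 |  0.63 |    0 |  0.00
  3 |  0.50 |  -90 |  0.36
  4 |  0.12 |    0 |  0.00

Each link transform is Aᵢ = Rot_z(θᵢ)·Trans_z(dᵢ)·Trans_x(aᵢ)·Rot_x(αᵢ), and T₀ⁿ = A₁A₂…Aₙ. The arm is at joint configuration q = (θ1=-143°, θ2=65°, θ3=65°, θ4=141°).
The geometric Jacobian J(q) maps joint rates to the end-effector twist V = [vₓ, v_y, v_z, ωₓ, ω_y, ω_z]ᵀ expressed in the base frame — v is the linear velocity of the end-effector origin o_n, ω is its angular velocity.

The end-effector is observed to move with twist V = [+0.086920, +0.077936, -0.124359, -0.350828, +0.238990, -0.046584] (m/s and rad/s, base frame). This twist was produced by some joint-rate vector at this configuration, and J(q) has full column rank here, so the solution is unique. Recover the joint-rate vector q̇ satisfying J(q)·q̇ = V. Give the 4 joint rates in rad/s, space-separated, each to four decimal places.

o_n = [-0.3028, 0.1280, 1.1526]
J₁: ẑ×o_n = [-0.1280, -0.3028, 0.0000], ω = ẑ
J2: z=[-0.6018, 0.7986, 0.0000] o=[-0.1278, -0.0963, 0.2700] → [0.7048, 0.5311, 0.0048, -0.6018, 0.7986, 0.0000]
J3: z=[-0.6018, 0.7986, 0.0000] o=[-0.3404, -0.2565, 0.8410] → [0.2488, 0.1875, -0.2614, -0.6018, 0.7986, 0.0000]
J4: z=[0.6118, 0.4610, -0.6428] o=[-0.3004, 0.2244, 1.2240] → [-0.0949, 0.0453, -0.0579, 0.6118, 0.4610, -0.6428]
q̇ = J⁺·V = [-0.1610, -0.1110, 0.5130, -0.1780]

-0.1610 -0.1110 0.5130 -0.1780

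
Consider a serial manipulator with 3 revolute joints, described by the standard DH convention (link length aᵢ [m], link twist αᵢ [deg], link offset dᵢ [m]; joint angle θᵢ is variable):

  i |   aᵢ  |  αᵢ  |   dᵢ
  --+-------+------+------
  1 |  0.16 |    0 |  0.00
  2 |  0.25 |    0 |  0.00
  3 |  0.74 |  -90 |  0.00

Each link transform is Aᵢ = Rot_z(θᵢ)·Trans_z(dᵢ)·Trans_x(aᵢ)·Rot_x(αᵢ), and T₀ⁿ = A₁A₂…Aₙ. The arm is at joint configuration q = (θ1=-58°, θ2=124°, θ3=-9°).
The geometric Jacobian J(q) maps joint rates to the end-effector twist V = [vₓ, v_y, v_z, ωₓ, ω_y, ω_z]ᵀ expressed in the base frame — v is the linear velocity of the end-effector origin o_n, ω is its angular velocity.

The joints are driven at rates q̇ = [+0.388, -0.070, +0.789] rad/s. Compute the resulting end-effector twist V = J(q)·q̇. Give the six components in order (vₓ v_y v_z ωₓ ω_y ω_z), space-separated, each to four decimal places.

o_n = [0.5895, 0.7133, 0.0000]
J₁: ẑ×o_n = [-0.7133, 0.5895, 0.0000], ω = ẑ
J2: z=[0.0000, 0.0000, 1.0000] o=[0.0848, -0.1357, 0.0000] → [-0.8490, 0.5047, 0.0000, 0.0000, 0.0000, 1.0000]
J3: z=[0.0000, 0.0000, 1.0000] o=[0.1865, 0.0927, 0.0000] → [-0.6206, 0.4030, 0.0000, 0.0000, 0.0000, 1.0000]
V = J·q̇ = [-0.7070, 0.5114, 0.0000, 0.0000, 0.0000, 1.1070]

-0.7070 0.5114 0.0000 0.0000 0.0000 1.1070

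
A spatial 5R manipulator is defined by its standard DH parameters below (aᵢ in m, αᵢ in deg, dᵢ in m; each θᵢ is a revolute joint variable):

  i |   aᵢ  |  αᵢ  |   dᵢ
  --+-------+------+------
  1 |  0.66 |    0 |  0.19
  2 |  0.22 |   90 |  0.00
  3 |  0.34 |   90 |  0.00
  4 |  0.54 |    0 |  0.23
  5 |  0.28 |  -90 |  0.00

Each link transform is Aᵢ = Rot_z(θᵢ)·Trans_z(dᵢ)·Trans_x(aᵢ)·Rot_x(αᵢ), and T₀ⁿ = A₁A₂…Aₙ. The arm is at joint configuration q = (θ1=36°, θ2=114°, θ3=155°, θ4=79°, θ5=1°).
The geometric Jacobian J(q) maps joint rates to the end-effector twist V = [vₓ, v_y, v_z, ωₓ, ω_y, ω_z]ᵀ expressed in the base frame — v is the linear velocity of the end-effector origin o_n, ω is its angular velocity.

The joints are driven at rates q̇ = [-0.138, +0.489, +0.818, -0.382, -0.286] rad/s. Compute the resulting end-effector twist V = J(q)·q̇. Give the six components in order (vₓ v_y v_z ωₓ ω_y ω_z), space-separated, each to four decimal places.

0.3936 -0.3009 -0.1216 0.6535 0.5673 -0.2544

o_n = [1.0481, 1.0216, 0.6062]
J₁: ẑ×o_n = [-1.0216, 1.0481, 0.0000], ω = ẑ
J2: z=[0.0000, 0.0000, 1.0000] o=[0.5340, 0.3879, 0.1900] → [-0.6337, 0.5141, 0.0000, 0.0000, 0.0000, 1.0000]
J3: z=[0.5000, 0.8660, 0.0000] o=[0.3434, 0.4979, 0.1900] → [0.3605, -0.2081, -0.3484, 0.5000, 0.8660, 0.0000]
J4: z=[-0.3660, 0.2113, 0.9063] o=[0.6103, 0.3439, 0.3337] → [-0.5567, 0.4965, -0.3406, -0.3660, 0.2113, 0.9063]
J5: z=[-0.3660, 0.2113, 0.9063] o=[0.8720, 0.8048, 0.5857] → [-0.1921, 0.1671, -0.1165, -0.3660, 0.2113, 0.9063]
V = J·q̇ = [0.3936, -0.3009, -0.1216, 0.6535, 0.5673, -0.2544]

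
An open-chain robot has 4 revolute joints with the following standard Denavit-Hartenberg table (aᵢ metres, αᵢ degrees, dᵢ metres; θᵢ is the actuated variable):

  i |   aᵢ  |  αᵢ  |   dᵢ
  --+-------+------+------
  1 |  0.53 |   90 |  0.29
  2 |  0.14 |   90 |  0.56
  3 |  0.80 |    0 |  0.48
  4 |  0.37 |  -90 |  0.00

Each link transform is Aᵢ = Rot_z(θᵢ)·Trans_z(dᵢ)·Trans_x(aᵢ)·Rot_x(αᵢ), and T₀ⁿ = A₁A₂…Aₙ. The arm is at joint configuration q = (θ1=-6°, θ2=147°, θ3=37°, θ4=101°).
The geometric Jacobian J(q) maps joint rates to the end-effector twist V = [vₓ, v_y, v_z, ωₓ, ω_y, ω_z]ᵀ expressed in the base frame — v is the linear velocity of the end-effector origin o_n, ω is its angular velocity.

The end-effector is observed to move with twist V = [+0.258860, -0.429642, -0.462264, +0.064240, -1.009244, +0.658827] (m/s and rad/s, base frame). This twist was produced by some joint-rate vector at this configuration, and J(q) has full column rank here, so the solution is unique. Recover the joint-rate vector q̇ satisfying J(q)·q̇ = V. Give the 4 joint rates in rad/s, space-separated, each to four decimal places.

o_n = [0.2320, -1.3205, 0.9670]
J₁: ẑ×o_n = [1.3205, 0.2320, -0.0000], ω = ẑ
J2: z=[-0.1045, -0.9945, 0.0000] o=[0.5271, -0.0554, 0.2900] → [-0.6733, 0.0708, -0.1612, -0.1045, -0.9945, 0.0000]
J3: z=[0.5417, -0.0569, 0.8387] o=[0.3518, -0.6001, 0.3662] → [0.5700, -0.4259, -0.3971, 0.5417, -0.0569, 0.8387]
J4: z=[0.5417, -0.0569, 0.8387] o=[0.0286, -1.0502, 1.1168] → [0.2352, 0.2518, -0.1348, 0.5417, -0.0569, 0.8387]
q̇ = J⁺·V = [0.3980, 0.9970, 0.9900, -0.6790]

0.3980 0.9970 0.9900 -0.6790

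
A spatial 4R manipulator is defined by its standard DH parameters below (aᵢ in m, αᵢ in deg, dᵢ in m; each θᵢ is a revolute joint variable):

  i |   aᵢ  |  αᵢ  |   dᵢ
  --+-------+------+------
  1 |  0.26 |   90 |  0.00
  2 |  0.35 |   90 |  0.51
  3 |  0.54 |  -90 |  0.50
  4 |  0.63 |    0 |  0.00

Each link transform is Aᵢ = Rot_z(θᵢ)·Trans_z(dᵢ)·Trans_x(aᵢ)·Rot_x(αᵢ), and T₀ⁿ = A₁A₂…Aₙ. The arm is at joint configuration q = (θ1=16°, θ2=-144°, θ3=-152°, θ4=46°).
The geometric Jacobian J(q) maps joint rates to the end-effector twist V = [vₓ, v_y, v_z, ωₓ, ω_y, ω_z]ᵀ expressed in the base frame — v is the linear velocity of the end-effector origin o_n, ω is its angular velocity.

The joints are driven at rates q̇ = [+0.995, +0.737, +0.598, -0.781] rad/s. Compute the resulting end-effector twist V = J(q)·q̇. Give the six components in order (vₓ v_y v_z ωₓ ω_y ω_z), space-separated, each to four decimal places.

-0.7210 1.1735 0.5846 0.3405 -1.3864 1.6943

o_n = [0.6366, 0.1295, 0.3395]
J₁: ẑ×o_n = [-0.1295, 0.6366, 0.0000], ω = ẑ
J2: z=[0.2756, -0.9613, 0.0000] o=[0.2499, 0.0717, 0.0000] → [-0.3264, -0.0936, 0.3877, 0.2756, -0.9613, 0.0000]
J3: z=[-0.5650, -0.1620, 0.8090] o=[0.1183, -0.4966, -0.2057] → [-0.5949, 0.7274, -0.2698, -0.5650, -0.1620, 0.8090]
J4: z=[-0.6085, 0.7441, -0.2759] o=[0.1367, -0.2276, 0.4790] → [-0.0053, -0.2228, -0.5892, -0.6085, 0.7441, -0.2759]
V = J·q̇ = [-0.7210, 1.1735, 0.5846, 0.3405, -1.3864, 1.6943]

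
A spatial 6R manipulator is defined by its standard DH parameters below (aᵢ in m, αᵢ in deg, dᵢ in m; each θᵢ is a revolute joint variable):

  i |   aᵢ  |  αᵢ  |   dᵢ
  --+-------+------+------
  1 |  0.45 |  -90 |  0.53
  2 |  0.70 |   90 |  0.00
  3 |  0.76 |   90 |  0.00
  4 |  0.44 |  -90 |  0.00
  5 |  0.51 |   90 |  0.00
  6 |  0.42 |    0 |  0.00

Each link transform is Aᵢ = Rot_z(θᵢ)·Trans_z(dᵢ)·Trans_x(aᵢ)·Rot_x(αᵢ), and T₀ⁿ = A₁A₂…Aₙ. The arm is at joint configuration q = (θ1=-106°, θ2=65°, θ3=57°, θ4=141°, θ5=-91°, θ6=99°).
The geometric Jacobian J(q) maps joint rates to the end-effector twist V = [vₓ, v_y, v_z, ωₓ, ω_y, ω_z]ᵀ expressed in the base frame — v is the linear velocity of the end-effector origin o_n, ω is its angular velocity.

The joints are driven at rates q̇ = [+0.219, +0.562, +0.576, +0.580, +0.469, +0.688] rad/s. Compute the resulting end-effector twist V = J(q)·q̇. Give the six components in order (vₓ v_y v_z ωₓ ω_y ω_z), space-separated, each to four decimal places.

o_n = [-0.3479, -0.8315, -0.5438]
J₁: ẑ×o_n = [0.8315, -0.3479, 0.0000], ω = ẑ
J2: z=[0.9613, -0.2756, 0.0000] o=[-0.1240, -0.4326, 0.5300] → [0.2960, 1.0322, -0.4452, 0.9613, -0.2756, 0.0000]
J3: z=[-0.2498, -0.8712, 0.4226] o=[-0.2056, -0.7169, -0.1044] → [0.4312, -0.1699, -0.0954, -0.2498, -0.8712, 0.4226]
J4: z=[-0.6212, -0.1906, -0.7601] o=[0.3589, -1.0608, -0.4796] → [0.1865, 0.4973, -0.2772, -0.6212, -0.1906, -0.7601]
J5: z=[-0.2733, 0.9618, -0.0178] o=[0.0358, -1.1473, -0.1937] → [-0.3311, -0.0888, 0.2827, -0.2733, 0.9618, -0.0178]
J6: z=[0.7452, 0.2000, -0.6362] o=[-0.2745, -1.2427, -0.5871] → [0.2703, 0.0144, 0.3211, 0.7452, 0.2000, -0.6362]
V = J·q̇ = [0.7357, 0.6628, -0.1124, 0.4205, -0.1786, -0.4245]

0.7357 0.6628 -0.1124 0.4205 -0.1786 -0.4245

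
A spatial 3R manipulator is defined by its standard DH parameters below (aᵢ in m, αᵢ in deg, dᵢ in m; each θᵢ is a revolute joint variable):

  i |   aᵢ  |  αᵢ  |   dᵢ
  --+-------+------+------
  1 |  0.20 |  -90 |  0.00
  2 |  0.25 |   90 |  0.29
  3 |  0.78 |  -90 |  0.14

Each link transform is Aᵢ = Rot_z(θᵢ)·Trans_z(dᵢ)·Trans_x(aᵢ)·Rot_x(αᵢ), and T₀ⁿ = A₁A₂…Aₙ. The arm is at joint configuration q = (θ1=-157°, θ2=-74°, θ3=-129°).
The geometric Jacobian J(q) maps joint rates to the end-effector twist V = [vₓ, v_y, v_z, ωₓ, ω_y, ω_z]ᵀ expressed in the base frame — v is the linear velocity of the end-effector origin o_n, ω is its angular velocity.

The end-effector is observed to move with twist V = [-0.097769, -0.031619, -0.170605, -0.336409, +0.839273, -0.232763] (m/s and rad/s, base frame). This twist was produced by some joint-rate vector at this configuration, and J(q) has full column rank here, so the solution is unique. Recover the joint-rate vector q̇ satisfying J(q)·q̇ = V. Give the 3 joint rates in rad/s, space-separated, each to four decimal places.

-0.2380 -0.9040 0.0190

o_n = [-0.1226, 0.2914, -0.1929]
J₁: ẑ×o_n = [-0.2914, -0.1226, 0.0000], ω = ẑ
J2: z=[0.3907, -0.9205, 0.0000] o=[-0.1841, -0.0781, 0.0000] → [0.1776, 0.0754, 0.2010, 0.3907, -0.9205, 0.0000]
J3: z=[0.8848, 0.3756, 0.2756] o=[-0.1342, -0.3720, 0.2403] → [-0.3456, 0.3866, 0.5827, 0.8848, 0.3756, 0.2756]
q̇ = J⁺·V = [-0.2380, -0.9040, 0.0190]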